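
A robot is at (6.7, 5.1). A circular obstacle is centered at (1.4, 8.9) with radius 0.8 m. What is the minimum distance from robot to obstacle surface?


center_dist = sqrt((6.7-1.4)^2 + (5.1-8.9)^2)
= sqrt(28.09 + 14.44)
= 6.5215
min_dist = center_dist - radius = 6.5215 - 0.8 = 5.7215 m


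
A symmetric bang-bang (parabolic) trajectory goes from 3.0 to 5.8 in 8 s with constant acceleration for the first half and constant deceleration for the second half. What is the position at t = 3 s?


Symmetric rest-to-rest: each phase covers (pf-p0)/2 in time T/2. 0.5*a*(T/2)^2 = (pf-p0)/2 => a = 4*(pf-p0)/T^2
a = 4*(5.8-3.0)/8^2 = 0.175
t = 3 is in the acceleration phase (t <= T/2).
p = p0 + 0.5*a*t^2 = 3.0 + 0.5*0.175*3^2
= 3.7875


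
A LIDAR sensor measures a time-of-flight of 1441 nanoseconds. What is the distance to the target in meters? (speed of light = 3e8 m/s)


tof = 1441 ns = 1.441e-06 s
dist = c * tof / 2
= 3e8 * 1.441e-06 / 2
= 216.15 m


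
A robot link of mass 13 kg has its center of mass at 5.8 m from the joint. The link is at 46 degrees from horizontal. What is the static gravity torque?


tau = m*g*L*cos(angle)
= 13 * 9.81 * 5.8 * cos(46 deg)
= 13 * 9.81 * 5.8 * 0.6947
= 513.8207 Nm


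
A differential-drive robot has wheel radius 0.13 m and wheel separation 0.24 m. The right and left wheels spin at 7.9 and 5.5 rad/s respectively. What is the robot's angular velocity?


vR = r*wR = 0.13*7.9 = 1.027 m/s
vL = r*wL = 0.13*5.5 = 0.715 m/s
v = (vR+vL)/2 = 0.871 m/s
omega = (vR-vL)/L = 1.3 rad/s
angular velocity = 1.3 rad/s


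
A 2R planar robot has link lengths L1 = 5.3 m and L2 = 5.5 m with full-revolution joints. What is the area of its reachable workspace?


r_max = L1 + L2 = 10.8 m
r_min = |L1 - L2| = 0.2 m
Area = pi*(r_max^2 - r_min^2)
= pi*(116.64 - 0.04)
= pi * 116.6
= 366.3097 m^2


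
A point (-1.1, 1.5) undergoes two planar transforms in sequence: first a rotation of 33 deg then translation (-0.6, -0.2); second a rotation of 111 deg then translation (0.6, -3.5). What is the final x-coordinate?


After transform 1:
x1 = cos(33)*-1.1 - sin(33)*1.5 + -0.6 = -2.3395
y1 = sin(33)*-1.1 + cos(33)*1.5 + -0.2 = 0.4589
After transform 2:
x2 = cos(111)*-2.3395 - sin(111)*0.4589 + 0.6
= 1.01


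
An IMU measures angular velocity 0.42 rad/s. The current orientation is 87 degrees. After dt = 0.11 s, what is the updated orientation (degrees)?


delta_theta = w * dt = 0.42 * 0.11 = 0.0462 rad
= 2.6471 deg
theta_new = 87 + 2.6471 = 89.6471 deg


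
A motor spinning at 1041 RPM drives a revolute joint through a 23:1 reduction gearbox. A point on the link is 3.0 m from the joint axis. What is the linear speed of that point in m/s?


omega_motor = 1041 * 2*pi/60 = 109.0133 rad/s
omega_joint = omega_motor / 23 = 4.7397 rad/s
v = omega_joint * r = 4.7397 * 3.0
= 14.2191 m/s


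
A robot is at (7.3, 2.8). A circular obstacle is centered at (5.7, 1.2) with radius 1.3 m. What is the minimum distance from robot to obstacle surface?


center_dist = sqrt((7.3-5.7)^2 + (2.8-1.2)^2)
= sqrt(2.56 + 2.56)
= 2.2627
min_dist = center_dist - radius = 2.2627 - 1.3 = 0.9627 m


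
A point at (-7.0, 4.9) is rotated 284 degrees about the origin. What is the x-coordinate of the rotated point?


x' = x*cos(theta) - y*sin(theta)
cos(284 deg) = 0.2419, sin(284 deg) = -0.9703
x' = -7.0 * 0.2419 - 4.9 * -0.9703
= -1.6935 - -4.7544
= 3.061


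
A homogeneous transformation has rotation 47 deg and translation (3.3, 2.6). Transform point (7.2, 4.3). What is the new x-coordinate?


x' = cos(theta)*px - sin(theta)*py + tx
= 0.682*7.2 - 0.7314*4.3 + 3.3
= 5.0656


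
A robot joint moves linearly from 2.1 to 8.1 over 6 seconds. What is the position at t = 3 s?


s = t/T = 3/6 = 0.5
p(t) = p0 + (pf-p0)*s
= 2.1 + (8.1 - 2.1) * 0.5
= 5.1


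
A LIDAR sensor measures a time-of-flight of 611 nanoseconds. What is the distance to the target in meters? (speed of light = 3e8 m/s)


tof = 611 ns = 6.11e-07 s
dist = c * tof / 2
= 3e8 * 6.11e-07 / 2
= 91.65 m


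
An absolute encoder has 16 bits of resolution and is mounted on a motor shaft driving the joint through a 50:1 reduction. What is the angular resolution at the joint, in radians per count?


counts = 2^16 = 65536
effective counts at joint = 65536 * 50 = 3276800
resolution = 2*pi / 3276800
= 1.9175e-06 rad/count


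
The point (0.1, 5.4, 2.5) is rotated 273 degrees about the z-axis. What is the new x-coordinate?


Rotation about z-axis: x' = x*cos(theta) - y*sin(theta)
= 0.1 * 0.0523 - 5.4 * -0.9986
= 5.3978


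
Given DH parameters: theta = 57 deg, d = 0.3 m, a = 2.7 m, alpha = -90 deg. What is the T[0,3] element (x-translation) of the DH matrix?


T[0,3] = a * cos(theta)
= 2.7 * cos(57 deg)
= 2.7 * 0.5446
= 1.4705


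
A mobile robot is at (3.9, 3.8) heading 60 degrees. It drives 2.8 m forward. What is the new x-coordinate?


x_new = x0 + d*cos(theta)
= 3.9 + 2.8*cos(60)
= 3.9 + 1.4
= 5.3


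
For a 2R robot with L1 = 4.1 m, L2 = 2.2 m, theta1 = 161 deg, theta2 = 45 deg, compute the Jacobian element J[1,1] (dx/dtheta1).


J[1,1] = -L1*sin(t1) - L2*sin(t1+t2)
= -4.1*sin(161) - 2.2*sin(206)
= -0.3704


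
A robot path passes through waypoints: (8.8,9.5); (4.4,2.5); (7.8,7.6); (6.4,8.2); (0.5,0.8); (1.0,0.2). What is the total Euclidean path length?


Segment lengths:
  seg1 = sqrt((-4.4)^2 + (-7.0)^2) = 8.268
  seg2 = sqrt((3.4)^2 + (5.1)^2) = 6.1294
  seg3 = sqrt((-1.4)^2 + (0.6)^2) = 1.5232
  seg4 = sqrt((-5.9)^2 + (-7.4)^2) = 9.4641
  seg5 = sqrt((0.5)^2 + (-0.6)^2) = 0.781
Total = 26.1658


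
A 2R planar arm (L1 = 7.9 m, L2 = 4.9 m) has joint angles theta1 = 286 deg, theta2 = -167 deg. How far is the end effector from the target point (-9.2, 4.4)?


End effector via forward kinematics:
x = L1*cos(t1) + L2*cos(t1+t2) = -0.198
y = L1*sin(t1) + L2*sin(t1+t2) = -3.3083
Distance to target:
d = sqrt((-9.2 - -0.198)^2 + (4.4 - -3.3083)^2)
= sqrt(81.0354 + 59.4184)
= 11.8513 m


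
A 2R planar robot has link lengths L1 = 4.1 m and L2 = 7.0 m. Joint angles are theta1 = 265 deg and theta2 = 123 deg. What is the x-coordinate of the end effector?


Convert angles to radians: theta1 = 4.6251, theta2 = 2.1468
x = L1*cos(theta1) + L2*cos(theta1+theta2)
x = -0.3573 + 6.1806
x = 5.8233


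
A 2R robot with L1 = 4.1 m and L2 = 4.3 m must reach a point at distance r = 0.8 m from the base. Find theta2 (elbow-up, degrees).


cos(theta2) = (r^2 - L1^2 - L2^2) / (2*L1*L2)
cos(theta2) = (0.64 - 16.81 - 18.49) / 35.26
cos(theta2) = -0.982984
theta2 = 169.415 degrees


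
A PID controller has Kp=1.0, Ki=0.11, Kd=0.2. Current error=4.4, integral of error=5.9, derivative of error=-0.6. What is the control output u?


u = Kp*e + Ki*int(e) + Kd*de/dt
= 1.0*4.4 + 0.11*5.9 + 0.2*(-0.6)
= 4.4 + 0.649 + -0.12
= 4.929


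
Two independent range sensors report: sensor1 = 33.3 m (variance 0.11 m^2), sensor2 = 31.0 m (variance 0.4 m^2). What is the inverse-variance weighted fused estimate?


w1 = (1/var1) / (1/var1 + 1/var2)
   = 9.0909 / (9.0909 + 2.5) = 0.7843
w2 = 1 - w1 = 0.2157
fused = w1*s1 + w2*s2 = 26.1176 + 6.6863
= 32.8039 m


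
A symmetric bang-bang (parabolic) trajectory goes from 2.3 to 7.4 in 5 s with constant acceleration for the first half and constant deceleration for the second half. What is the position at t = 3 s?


Symmetric rest-to-rest: each phase covers (pf-p0)/2 in time T/2. 0.5*a*(T/2)^2 = (pf-p0)/2 => a = 4*(pf-p0)/T^2
a = 4*(7.4-2.3)/5^2 = 0.816
t = 3 is in the deceleration phase (t > T/2).
p = pf - 0.5*a*(T-t)^2 = 7.4 - 0.5*0.816*2^2
= 5.768


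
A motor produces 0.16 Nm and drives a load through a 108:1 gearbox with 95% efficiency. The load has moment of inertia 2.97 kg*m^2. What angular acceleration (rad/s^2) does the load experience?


tau_out = tau_motor * N * eta
= 0.16 * 108 * 0.95 = 16.416 Nm
alpha = tau_out / I = 16.416 / 2.97
= 5.5273 rad/s^2


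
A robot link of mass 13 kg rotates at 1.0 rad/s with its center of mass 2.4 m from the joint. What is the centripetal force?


F = m * omega^2 * r
= 13 * 1.0^2 * 2.4
= 13 * 1.0 * 2.4
= 31.2 N


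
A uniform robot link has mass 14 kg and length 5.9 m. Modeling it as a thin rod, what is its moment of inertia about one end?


I = (1/3) * m * L^2
= (1/3) * 14 * 5.9^2
= 0.333333 * 14 * 34.81
= 162.4467 kg*m^2


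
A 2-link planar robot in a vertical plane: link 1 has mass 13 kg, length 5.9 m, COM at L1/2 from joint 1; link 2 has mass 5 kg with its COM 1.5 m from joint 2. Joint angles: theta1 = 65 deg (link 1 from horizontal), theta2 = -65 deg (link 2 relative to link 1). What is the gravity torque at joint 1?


Horizontal distance from joint 1 to link-1 COM:
  x_c1 = (L1/2)*cos(t1) = 2.95 * 0.4226 = 1.2467 m
Horizontal distance from joint 1 to link-2 COM:
  x_c2 = L1*cos(t1) + Lc2*cos(t1+t2)
       = 5.9*0.4226 + 1.5*1.0 = 3.9934 m
tau1 = m1*g*x_c1 + m2*g*x_c2
     = 13*9.81*1.2467 + 5*9.81*3.9934
     = 158.9947 + 195.8786
     = 354.8733 Nm


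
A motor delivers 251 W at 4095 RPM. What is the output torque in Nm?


omega = 4095 * 2*pi/60 = 428.8274 rad/s
tau = P / omega = 251 / 428.8274
= 0.5853 Nm


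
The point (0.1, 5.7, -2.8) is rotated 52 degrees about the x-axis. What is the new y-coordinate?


Rotation about x-axis: y' = y*cos(theta) - z*sin(theta)
= 5.7 * 0.6157 - -2.8 * 0.788
= 5.7157


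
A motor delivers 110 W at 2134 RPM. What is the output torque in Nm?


omega = 2134 * 2*pi/60 = 223.472 rad/s
tau = P / omega = 110 / 223.472
= 0.4922 Nm


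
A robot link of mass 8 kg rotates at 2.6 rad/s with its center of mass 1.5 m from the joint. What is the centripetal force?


F = m * omega^2 * r
= 8 * 2.6^2 * 1.5
= 8 * 6.76 * 1.5
= 81.12 N


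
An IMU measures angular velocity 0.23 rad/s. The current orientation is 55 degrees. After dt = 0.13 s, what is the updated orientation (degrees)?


delta_theta = w * dt = 0.23 * 0.13 = 0.0299 rad
= 1.7131 deg
theta_new = 55 + 1.7131 = 56.7131 deg


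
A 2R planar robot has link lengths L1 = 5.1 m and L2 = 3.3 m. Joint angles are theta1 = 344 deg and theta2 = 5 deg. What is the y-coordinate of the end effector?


Convert angles to radians: theta1 = 6.0039, theta2 = 0.0873
y = L1*sin(theta1) + L2*sin(theta1+theta2)
y = -1.4058 + -0.6297
y = -2.0354


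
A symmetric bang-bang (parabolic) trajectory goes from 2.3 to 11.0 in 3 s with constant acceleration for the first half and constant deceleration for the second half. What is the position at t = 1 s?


Symmetric rest-to-rest: each phase covers (pf-p0)/2 in time T/2. 0.5*a*(T/2)^2 = (pf-p0)/2 => a = 4*(pf-p0)/T^2
a = 4*(11.0-2.3)/3^2 = 3.8667
t = 1 is in the acceleration phase (t <= T/2).
p = p0 + 0.5*a*t^2 = 2.3 + 0.5*3.8667*1^2
= 4.2333


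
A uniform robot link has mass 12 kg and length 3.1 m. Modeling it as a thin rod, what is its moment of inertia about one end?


I = (1/3) * m * L^2
= (1/3) * 12 * 3.1^2
= 0.333333 * 12 * 9.61
= 38.44 kg*m^2


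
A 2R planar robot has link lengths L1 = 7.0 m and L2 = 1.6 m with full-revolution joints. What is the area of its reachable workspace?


r_max = L1 + L2 = 8.6 m
r_min = |L1 - L2| = 5.4 m
Area = pi*(r_max^2 - r_min^2)
= pi*(73.96 - 29.16)
= pi * 44.8
= 140.7434 m^2


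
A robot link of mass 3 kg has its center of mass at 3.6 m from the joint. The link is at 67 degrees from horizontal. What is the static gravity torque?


tau = m*g*L*cos(angle)
= 3 * 9.81 * 3.6 * cos(67 deg)
= 3 * 9.81 * 3.6 * 0.3907
= 41.3972 Nm


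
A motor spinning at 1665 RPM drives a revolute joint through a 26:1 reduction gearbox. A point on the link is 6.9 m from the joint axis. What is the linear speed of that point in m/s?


omega_motor = 1665 * 2*pi/60 = 174.3584 rad/s
omega_joint = omega_motor / 26 = 6.7061 rad/s
v = omega_joint * r = 6.7061 * 6.9
= 46.272 m/s


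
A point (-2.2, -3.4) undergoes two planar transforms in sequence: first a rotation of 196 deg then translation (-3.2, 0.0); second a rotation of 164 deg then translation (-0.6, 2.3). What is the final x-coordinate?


After transform 1:
x1 = cos(196)*-2.2 - sin(196)*-3.4 + -3.2 = -2.0224
y1 = sin(196)*-2.2 + cos(196)*-3.4 + 0.0 = 3.8747
After transform 2:
x2 = cos(164)*-2.0224 - sin(164)*3.8747 + -0.6
= 0.276


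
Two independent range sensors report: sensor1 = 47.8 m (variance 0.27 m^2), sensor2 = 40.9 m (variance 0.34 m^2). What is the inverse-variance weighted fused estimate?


w1 = (1/var1) / (1/var1 + 1/var2)
   = 3.7037 / (3.7037 + 2.9412) = 0.5574
w2 = 1 - w1 = 0.4426
fused = w1*s1 + w2*s2 = 26.6426 + 18.1033
= 44.7459 m


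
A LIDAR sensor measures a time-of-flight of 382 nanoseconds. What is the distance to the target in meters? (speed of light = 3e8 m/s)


tof = 382 ns = 3.82e-07 s
dist = c * tof / 2
= 3e8 * 3.82e-07 / 2
= 57.3 m


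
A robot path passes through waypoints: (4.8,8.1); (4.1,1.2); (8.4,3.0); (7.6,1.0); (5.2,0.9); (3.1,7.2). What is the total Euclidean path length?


Segment lengths:
  seg1 = sqrt((-0.7)^2 + (-6.9)^2) = 6.9354
  seg2 = sqrt((4.3)^2 + (1.8)^2) = 4.6615
  seg3 = sqrt((-0.8)^2 + (-2.0)^2) = 2.1541
  seg4 = sqrt((-2.4)^2 + (-0.1)^2) = 2.4021
  seg5 = sqrt((-2.1)^2 + (6.3)^2) = 6.6408
Total = 22.7939


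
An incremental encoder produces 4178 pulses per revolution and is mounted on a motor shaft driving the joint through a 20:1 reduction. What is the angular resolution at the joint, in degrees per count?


counts per rev = 4178
effective counts at joint = 4178 * 20 = 83560
resolution = 360 / 83560
= 0.0043 deg/count


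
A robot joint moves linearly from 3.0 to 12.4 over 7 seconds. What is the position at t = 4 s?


s = t/T = 4/7 = 0.5714
p(t) = p0 + (pf-p0)*s
= 3.0 + (12.4 - 3.0) * 0.5714
= 8.3714


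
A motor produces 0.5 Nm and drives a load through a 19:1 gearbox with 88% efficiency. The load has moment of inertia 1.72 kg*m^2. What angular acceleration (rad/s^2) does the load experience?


tau_out = tau_motor * N * eta
= 0.5 * 19 * 0.88 = 8.36 Nm
alpha = tau_out / I = 8.36 / 1.72
= 4.8605 rad/s^2


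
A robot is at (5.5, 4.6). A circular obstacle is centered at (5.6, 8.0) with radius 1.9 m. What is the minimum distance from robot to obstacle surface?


center_dist = sqrt((5.5-5.6)^2 + (4.6-8.0)^2)
= sqrt(0.01 + 11.56)
= 3.4015
min_dist = center_dist - radius = 3.4015 - 1.9 = 1.5015 m


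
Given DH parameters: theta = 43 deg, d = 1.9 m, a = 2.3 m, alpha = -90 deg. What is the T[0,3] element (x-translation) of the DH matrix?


T[0,3] = a * cos(theta)
= 2.3 * cos(43 deg)
= 2.3 * 0.7314
= 1.6821


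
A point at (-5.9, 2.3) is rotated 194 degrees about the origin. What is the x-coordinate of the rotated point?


x' = x*cos(theta) - y*sin(theta)
cos(194 deg) = -0.9703, sin(194 deg) = -0.2419
x' = -5.9 * -0.9703 - 2.3 * -0.2419
= 5.7247 - -0.5564
= 6.2812


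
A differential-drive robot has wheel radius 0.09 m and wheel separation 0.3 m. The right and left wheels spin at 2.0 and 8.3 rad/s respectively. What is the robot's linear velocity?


vR = r*wR = 0.09*2.0 = 0.18 m/s
vL = r*wL = 0.09*8.3 = 0.747 m/s
v = (vR+vL)/2 = 0.4635 m/s
omega = (vR-vL)/L = -1.89 rad/s
linear velocity = 0.4635 m/s


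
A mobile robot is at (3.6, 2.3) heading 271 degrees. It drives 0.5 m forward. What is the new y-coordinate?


y_new = y0 + d*sin(theta)
= 2.3 + 0.5*sin(271)
= 2.3 + -0.4999
= 1.8001


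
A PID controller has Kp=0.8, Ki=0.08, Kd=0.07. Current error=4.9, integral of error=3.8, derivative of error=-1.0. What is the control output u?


u = Kp*e + Ki*int(e) + Kd*de/dt
= 0.8*4.9 + 0.08*3.8 + 0.07*(-1.0)
= 3.92 + 0.304 + -0.07
= 4.154


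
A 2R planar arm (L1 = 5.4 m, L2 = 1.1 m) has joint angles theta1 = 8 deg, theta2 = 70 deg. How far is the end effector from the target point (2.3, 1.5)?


End effector via forward kinematics:
x = L1*cos(t1) + L2*cos(t1+t2) = 5.5762
y = L1*sin(t1) + L2*sin(t1+t2) = 1.8275
Distance to target:
d = sqrt((2.3 - 5.5762)^2 + (1.5 - 1.8275)^2)
= sqrt(10.7332 + 0.1073)
= 3.2925 m


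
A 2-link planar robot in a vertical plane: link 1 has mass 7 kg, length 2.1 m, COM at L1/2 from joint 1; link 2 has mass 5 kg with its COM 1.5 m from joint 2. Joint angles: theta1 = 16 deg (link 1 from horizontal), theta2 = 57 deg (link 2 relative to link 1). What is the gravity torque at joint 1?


Horizontal distance from joint 1 to link-1 COM:
  x_c1 = (L1/2)*cos(t1) = 1.05 * 0.9613 = 1.0093 m
Horizontal distance from joint 1 to link-2 COM:
  x_c2 = L1*cos(t1) + Lc2*cos(t1+t2)
       = 2.1*0.9613 + 1.5*0.2924 = 2.4572 m
tau1 = m1*g*x_c1 + m2*g*x_c2
     = 7*9.81*1.0093 + 5*9.81*2.4572
     = 69.3103 + 120.526
     = 189.8363 Nm


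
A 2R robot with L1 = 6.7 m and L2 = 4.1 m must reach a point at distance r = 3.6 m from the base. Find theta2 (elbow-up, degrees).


cos(theta2) = (r^2 - L1^2 - L2^2) / (2*L1*L2)
cos(theta2) = (12.96 - 44.89 - 16.81) / 54.94
cos(theta2) = -0.88715
theta2 = 152.5172 degrees


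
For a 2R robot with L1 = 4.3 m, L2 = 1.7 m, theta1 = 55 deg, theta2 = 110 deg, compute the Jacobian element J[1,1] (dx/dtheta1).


J[1,1] = -L1*sin(t1) - L2*sin(t1+t2)
= -4.3*sin(55) - 1.7*sin(165)
= -3.9623


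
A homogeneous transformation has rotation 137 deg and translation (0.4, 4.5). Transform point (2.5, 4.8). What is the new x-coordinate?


x' = cos(theta)*px - sin(theta)*py + tx
= -0.7314*2.5 - 0.682*4.8 + 0.4
= -4.702


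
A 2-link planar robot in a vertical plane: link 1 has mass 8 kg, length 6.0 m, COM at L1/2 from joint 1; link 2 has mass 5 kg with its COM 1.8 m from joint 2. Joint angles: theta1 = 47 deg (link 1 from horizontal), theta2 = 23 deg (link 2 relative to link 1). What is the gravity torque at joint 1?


Horizontal distance from joint 1 to link-1 COM:
  x_c1 = (L1/2)*cos(t1) = 3.0 * 0.682 = 2.046 m
Horizontal distance from joint 1 to link-2 COM:
  x_c2 = L1*cos(t1) + Lc2*cos(t1+t2)
       = 6.0*0.682 + 1.8*0.342 = 4.7076 m
tau1 = m1*g*x_c1 + m2*g*x_c2
     = 8*9.81*2.046 + 5*9.81*4.7076
     = 160.5697 + 230.9091
     = 391.4788 Nm


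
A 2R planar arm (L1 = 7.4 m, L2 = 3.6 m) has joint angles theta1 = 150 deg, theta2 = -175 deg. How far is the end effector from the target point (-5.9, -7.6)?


End effector via forward kinematics:
x = L1*cos(t1) + L2*cos(t1+t2) = -3.1459
y = L1*sin(t1) + L2*sin(t1+t2) = 2.1786
Distance to target:
d = sqrt((-5.9 - -3.1459)^2 + (-7.6 - 2.1786)^2)
= sqrt(7.5852 + 95.6205)
= 10.159 m


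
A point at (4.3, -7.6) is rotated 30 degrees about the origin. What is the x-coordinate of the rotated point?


x' = x*cos(theta) - y*sin(theta)
cos(30 deg) = 0.866, sin(30 deg) = 0.5
x' = 4.3 * 0.866 - -7.6 * 0.5
= 3.7239 - -3.8
= 7.5239


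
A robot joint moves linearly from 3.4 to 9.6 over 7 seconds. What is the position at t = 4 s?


s = t/T = 4/7 = 0.5714
p(t) = p0 + (pf-p0)*s
= 3.4 + (9.6 - 3.4) * 0.5714
= 6.9429


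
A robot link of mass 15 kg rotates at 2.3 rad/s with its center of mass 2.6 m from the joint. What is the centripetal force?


F = m * omega^2 * r
= 15 * 2.3^2 * 2.6
= 15 * 5.29 * 2.6
= 206.31 N


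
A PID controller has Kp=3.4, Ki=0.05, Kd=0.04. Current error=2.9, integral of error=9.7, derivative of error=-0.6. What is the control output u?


u = Kp*e + Ki*int(e) + Kd*de/dt
= 3.4*2.9 + 0.05*9.7 + 0.04*(-0.6)
= 9.86 + 0.485 + -0.024
= 10.321


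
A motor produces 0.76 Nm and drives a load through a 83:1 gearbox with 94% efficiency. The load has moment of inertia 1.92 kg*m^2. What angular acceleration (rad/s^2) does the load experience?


tau_out = tau_motor * N * eta
= 0.76 * 83 * 0.94 = 59.2952 Nm
alpha = tau_out / I = 59.2952 / 1.92
= 30.8829 rad/s^2


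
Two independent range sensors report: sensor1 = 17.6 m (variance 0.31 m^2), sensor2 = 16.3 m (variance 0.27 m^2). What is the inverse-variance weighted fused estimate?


w1 = (1/var1) / (1/var1 + 1/var2)
   = 3.2258 / (3.2258 + 3.7037) = 0.4655
w2 = 1 - w1 = 0.5345
fused = w1*s1 + w2*s2 = 8.1931 + 8.7121
= 16.9052 m


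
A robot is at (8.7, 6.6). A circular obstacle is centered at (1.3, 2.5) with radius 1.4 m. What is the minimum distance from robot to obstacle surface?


center_dist = sqrt((8.7-1.3)^2 + (6.6-2.5)^2)
= sqrt(54.76 + 16.81)
= 8.4599
min_dist = center_dist - radius = 8.4599 - 1.4 = 7.0599 m


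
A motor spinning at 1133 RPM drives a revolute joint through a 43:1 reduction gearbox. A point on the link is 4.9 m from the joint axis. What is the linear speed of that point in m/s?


omega_motor = 1133 * 2*pi/60 = 118.6475 rad/s
omega_joint = omega_motor / 43 = 2.7592 rad/s
v = omega_joint * r = 2.7592 * 4.9
= 13.5203 m/s


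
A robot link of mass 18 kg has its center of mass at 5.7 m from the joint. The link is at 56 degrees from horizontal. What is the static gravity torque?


tau = m*g*L*cos(angle)
= 18 * 9.81 * 5.7 * cos(56 deg)
= 18 * 9.81 * 5.7 * 0.5592
= 562.831 Nm


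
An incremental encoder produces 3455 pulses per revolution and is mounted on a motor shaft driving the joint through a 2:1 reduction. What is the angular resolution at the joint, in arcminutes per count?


counts per rev = 3455
effective counts at joint = 3455 * 2 = 6910
resolution = 360*60 / 6910
= 3.1259 arcmin/count


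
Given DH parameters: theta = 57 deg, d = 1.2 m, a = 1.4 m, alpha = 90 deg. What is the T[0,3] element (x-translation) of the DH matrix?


T[0,3] = a * cos(theta)
= 1.4 * cos(57 deg)
= 1.4 * 0.5446
= 0.7625


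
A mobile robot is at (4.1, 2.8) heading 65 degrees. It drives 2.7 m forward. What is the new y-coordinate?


y_new = y0 + d*sin(theta)
= 2.8 + 2.7*sin(65)
= 2.8 + 2.447
= 5.247


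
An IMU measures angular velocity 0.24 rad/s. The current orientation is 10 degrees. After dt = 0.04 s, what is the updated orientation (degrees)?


delta_theta = w * dt = 0.24 * 0.04 = 0.0096 rad
= 0.55 deg
theta_new = 10 + 0.55 = 10.55 deg


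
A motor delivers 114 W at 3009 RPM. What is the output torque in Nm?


omega = 3009 * 2*pi/60 = 315.1017 rad/s
tau = P / omega = 114 / 315.1017
= 0.3618 Nm


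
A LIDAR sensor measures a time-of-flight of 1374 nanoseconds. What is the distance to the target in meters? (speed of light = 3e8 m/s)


tof = 1374 ns = 1.374e-06 s
dist = c * tof / 2
= 3e8 * 1.374e-06 / 2
= 206.1 m


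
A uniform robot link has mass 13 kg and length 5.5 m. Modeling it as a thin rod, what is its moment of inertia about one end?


I = (1/3) * m * L^2
= (1/3) * 13 * 5.5^2
= 0.333333 * 13 * 30.25
= 131.0833 kg*m^2


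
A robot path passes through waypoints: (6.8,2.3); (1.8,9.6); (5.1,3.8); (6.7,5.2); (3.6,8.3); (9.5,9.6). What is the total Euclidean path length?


Segment lengths:
  seg1 = sqrt((-5.0)^2 + (7.3)^2) = 8.8482
  seg2 = sqrt((3.3)^2 + (-5.8)^2) = 6.6731
  seg3 = sqrt((1.6)^2 + (1.4)^2) = 2.126
  seg4 = sqrt((-3.1)^2 + (3.1)^2) = 4.3841
  seg5 = sqrt((5.9)^2 + (1.3)^2) = 6.0415
Total = 28.0729


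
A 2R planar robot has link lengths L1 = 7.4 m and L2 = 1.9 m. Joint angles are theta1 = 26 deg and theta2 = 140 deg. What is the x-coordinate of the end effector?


Convert angles to radians: theta1 = 0.4538, theta2 = 2.4435
x = L1*cos(theta1) + L2*cos(theta1+theta2)
x = 6.6511 + -1.8436
x = 4.8075


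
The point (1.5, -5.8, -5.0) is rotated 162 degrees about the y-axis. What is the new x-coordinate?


Rotation about y-axis: x' = x*cos(theta) + z*sin(theta)
= 1.5 * -0.9511 + -5.0 * 0.309
= -2.9717


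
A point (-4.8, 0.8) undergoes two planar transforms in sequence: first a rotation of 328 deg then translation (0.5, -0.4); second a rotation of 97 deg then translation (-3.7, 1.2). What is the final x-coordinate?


After transform 1:
x1 = cos(328)*-4.8 - sin(328)*0.8 + 0.5 = -3.1467
y1 = sin(328)*-4.8 + cos(328)*0.8 + -0.4 = 2.8221
After transform 2:
x2 = cos(97)*-3.1467 - sin(97)*2.8221 + -3.7
= -6.1175


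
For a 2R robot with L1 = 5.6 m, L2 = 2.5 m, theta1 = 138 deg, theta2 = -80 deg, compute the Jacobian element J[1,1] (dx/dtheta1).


J[1,1] = -L1*sin(t1) - L2*sin(t1+t2)
= -5.6*sin(138) - 2.5*sin(58)
= -5.8673


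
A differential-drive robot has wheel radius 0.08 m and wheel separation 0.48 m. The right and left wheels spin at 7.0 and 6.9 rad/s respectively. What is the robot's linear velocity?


vR = r*wR = 0.08*7.0 = 0.56 m/s
vL = r*wL = 0.08*6.9 = 0.552 m/s
v = (vR+vL)/2 = 0.556 m/s
omega = (vR-vL)/L = 0.0167 rad/s
linear velocity = 0.556 m/s


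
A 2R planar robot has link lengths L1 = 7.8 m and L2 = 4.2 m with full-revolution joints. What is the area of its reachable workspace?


r_max = L1 + L2 = 12.0 m
r_min = |L1 - L2| = 3.6 m
Area = pi*(r_max^2 - r_min^2)
= pi*(144.0 - 12.96)
= pi * 131.04
= 411.6743 m^2


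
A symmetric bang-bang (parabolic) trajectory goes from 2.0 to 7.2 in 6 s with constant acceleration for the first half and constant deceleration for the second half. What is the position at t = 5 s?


Symmetric rest-to-rest: each phase covers (pf-p0)/2 in time T/2. 0.5*a*(T/2)^2 = (pf-p0)/2 => a = 4*(pf-p0)/T^2
a = 4*(7.2-2.0)/6^2 = 0.5778
t = 5 is in the deceleration phase (t > T/2).
p = pf - 0.5*a*(T-t)^2 = 7.2 - 0.5*0.5778*1^2
= 6.9111


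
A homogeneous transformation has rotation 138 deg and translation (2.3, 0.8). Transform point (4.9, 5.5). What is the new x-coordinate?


x' = cos(theta)*px - sin(theta)*py + tx
= -0.7431*4.9 - 0.6691*5.5 + 2.3
= -5.0216


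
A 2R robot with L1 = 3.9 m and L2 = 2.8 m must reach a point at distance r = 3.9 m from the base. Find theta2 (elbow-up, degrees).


cos(theta2) = (r^2 - L1^2 - L2^2) / (2*L1*L2)
cos(theta2) = (15.21 - 15.21 - 7.84) / 21.84
cos(theta2) = -0.358974
theta2 = 111.0372 degrees


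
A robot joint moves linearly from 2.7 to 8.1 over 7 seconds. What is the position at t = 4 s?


s = t/T = 4/7 = 0.5714
p(t) = p0 + (pf-p0)*s
= 2.7 + (8.1 - 2.7) * 0.5714
= 5.7857


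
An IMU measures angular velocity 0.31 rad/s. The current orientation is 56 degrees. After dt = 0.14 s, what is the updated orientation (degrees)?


delta_theta = w * dt = 0.31 * 0.14 = 0.0434 rad
= 2.4866 deg
theta_new = 56 + 2.4866 = 58.4866 deg


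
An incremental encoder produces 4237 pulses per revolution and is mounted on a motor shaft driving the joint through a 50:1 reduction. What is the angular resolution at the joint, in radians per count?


counts per rev = 4237
effective counts at joint = 4237 * 50 = 211850
resolution = 2*pi / 211850
= 2.9659e-05 rad/count


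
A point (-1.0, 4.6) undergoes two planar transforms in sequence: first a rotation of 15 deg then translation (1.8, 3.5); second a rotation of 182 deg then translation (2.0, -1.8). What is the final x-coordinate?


After transform 1:
x1 = cos(15)*-1.0 - sin(15)*4.6 + 1.8 = -0.3565
y1 = sin(15)*-1.0 + cos(15)*4.6 + 3.5 = 7.6844
After transform 2:
x2 = cos(182)*-0.3565 - sin(182)*7.6844 + 2.0
= 2.6245


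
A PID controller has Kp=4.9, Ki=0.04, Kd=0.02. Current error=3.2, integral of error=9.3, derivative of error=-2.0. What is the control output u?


u = Kp*e + Ki*int(e) + Kd*de/dt
= 4.9*3.2 + 0.04*9.3 + 0.02*(-2.0)
= 15.68 + 0.372 + -0.04
= 16.012


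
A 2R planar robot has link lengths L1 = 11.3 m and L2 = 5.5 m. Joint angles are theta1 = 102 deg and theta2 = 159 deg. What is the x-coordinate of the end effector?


Convert angles to radians: theta1 = 1.7802, theta2 = 2.7751
x = L1*cos(theta1) + L2*cos(theta1+theta2)
x = -2.3494 + -0.8604
x = -3.2098


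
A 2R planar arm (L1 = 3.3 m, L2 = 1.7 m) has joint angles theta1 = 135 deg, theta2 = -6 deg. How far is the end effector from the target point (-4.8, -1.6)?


End effector via forward kinematics:
x = L1*cos(t1) + L2*cos(t1+t2) = -3.4033
y = L1*sin(t1) + L2*sin(t1+t2) = 3.6546
Distance to target:
d = sqrt((-4.8 - -3.4033)^2 + (-1.6 - 3.6546)^2)
= sqrt(1.9508 + 27.6108)
= 5.4371 m


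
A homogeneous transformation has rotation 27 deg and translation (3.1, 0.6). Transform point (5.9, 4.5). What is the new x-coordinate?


x' = cos(theta)*px - sin(theta)*py + tx
= 0.891*5.9 - 0.454*4.5 + 3.1
= 6.314


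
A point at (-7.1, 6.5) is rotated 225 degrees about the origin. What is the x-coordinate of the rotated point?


x' = x*cos(theta) - y*sin(theta)
cos(225 deg) = -0.7071, sin(225 deg) = -0.7071
x' = -7.1 * -0.7071 - 6.5 * -0.7071
= 5.0205 - -4.5962
= 9.6167


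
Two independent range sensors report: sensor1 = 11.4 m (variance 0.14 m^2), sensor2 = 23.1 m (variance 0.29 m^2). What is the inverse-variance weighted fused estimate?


w1 = (1/var1) / (1/var1 + 1/var2)
   = 7.1429 / (7.1429 + 3.4483) = 0.6744
w2 = 1 - w1 = 0.3256
fused = w1*s1 + w2*s2 = 7.6884 + 7.5209
= 15.2093 m


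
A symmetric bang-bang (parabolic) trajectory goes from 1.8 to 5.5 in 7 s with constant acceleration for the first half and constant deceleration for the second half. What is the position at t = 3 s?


Symmetric rest-to-rest: each phase covers (pf-p0)/2 in time T/2. 0.5*a*(T/2)^2 = (pf-p0)/2 => a = 4*(pf-p0)/T^2
a = 4*(5.5-1.8)/7^2 = 0.302
t = 3 is in the acceleration phase (t <= T/2).
p = p0 + 0.5*a*t^2 = 1.8 + 0.5*0.302*3^2
= 3.1592


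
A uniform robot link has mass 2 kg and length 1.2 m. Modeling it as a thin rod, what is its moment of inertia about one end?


I = (1/3) * m * L^2
= (1/3) * 2 * 1.2^2
= 0.333333 * 2 * 1.44
= 0.96 kg*m^2


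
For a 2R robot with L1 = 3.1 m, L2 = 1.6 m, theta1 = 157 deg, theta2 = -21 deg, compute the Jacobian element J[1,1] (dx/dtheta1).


J[1,1] = -L1*sin(t1) - L2*sin(t1+t2)
= -3.1*sin(157) - 1.6*sin(136)
= -2.3227


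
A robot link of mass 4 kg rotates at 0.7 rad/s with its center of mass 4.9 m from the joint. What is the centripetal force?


F = m * omega^2 * r
= 4 * 0.7^2 * 4.9
= 4 * 0.49 * 4.9
= 9.604 N


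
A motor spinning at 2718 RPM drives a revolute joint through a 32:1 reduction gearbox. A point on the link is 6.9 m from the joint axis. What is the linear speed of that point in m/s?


omega_motor = 2718 * 2*pi/60 = 284.6283 rad/s
omega_joint = omega_motor / 32 = 8.8946 rad/s
v = omega_joint * r = 8.8946 * 6.9
= 61.373 m/s


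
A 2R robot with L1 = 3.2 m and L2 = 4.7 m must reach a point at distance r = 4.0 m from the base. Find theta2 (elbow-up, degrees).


cos(theta2) = (r^2 - L1^2 - L2^2) / (2*L1*L2)
cos(theta2) = (16.0 - 10.24 - 22.09) / 30.08
cos(theta2) = -0.542886
theta2 = 122.8803 degrees


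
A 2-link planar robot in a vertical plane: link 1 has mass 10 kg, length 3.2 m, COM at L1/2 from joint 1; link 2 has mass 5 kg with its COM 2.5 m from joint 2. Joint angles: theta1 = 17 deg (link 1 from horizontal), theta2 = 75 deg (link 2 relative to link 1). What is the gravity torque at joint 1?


Horizontal distance from joint 1 to link-1 COM:
  x_c1 = (L1/2)*cos(t1) = 1.6 * 0.9563 = 1.5301 m
Horizontal distance from joint 1 to link-2 COM:
  x_c2 = L1*cos(t1) + Lc2*cos(t1+t2)
       = 3.2*0.9563 + 2.5*-0.0349 = 2.9729 m
tau1 = m1*g*x_c1 + m2*g*x_c2
     = 10*9.81*1.5301 + 5*9.81*2.9729
     = 150.1016 + 145.822
     = 295.9236 Nm


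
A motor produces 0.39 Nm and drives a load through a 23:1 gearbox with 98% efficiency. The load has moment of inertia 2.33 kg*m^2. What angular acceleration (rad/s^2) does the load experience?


tau_out = tau_motor * N * eta
= 0.39 * 23 * 0.98 = 8.7906 Nm
alpha = tau_out / I = 8.7906 / 2.33
= 3.7728 rad/s^2


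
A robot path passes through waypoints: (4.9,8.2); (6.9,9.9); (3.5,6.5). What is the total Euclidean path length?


Segment lengths:
  seg1 = sqrt((2.0)^2 + (1.7)^2) = 2.6249
  seg2 = sqrt((-3.4)^2 + (-3.4)^2) = 4.8083
Total = 7.4332


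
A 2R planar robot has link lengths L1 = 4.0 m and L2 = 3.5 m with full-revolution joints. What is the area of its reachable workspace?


r_max = L1 + L2 = 7.5 m
r_min = |L1 - L2| = 0.5 m
Area = pi*(r_max^2 - r_min^2)
= pi*(56.25 - 0.25)
= pi * 56.0
= 175.9292 m^2


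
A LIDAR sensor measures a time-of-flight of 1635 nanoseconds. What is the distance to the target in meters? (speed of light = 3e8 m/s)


tof = 1635 ns = 1.635e-06 s
dist = c * tof / 2
= 3e8 * 1.635e-06 / 2
= 245.25 m


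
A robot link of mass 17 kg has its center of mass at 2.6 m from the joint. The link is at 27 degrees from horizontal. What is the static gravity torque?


tau = m*g*L*cos(angle)
= 17 * 9.81 * 2.6 * cos(27 deg)
= 17 * 9.81 * 2.6 * 0.891
= 386.3422 Nm


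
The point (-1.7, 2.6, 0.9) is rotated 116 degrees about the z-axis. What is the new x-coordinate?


Rotation about z-axis: x' = x*cos(theta) - y*sin(theta)
= -1.7 * -0.4384 - 2.6 * 0.8988
= -1.5916


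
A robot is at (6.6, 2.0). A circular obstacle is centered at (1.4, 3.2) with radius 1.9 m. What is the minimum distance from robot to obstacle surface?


center_dist = sqrt((6.6-1.4)^2 + (2.0-3.2)^2)
= sqrt(27.04 + 1.44)
= 5.3367
min_dist = center_dist - radius = 5.3367 - 1.9 = 3.4367 m


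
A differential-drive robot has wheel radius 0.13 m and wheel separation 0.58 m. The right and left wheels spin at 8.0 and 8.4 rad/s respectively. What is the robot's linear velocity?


vR = r*wR = 0.13*8.0 = 1.04 m/s
vL = r*wL = 0.13*8.4 = 1.092 m/s
v = (vR+vL)/2 = 1.066 m/s
omega = (vR-vL)/L = -0.0897 rad/s
linear velocity = 1.066 m/s


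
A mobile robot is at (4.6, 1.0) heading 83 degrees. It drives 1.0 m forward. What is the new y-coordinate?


y_new = y0 + d*sin(theta)
= 1.0 + 1.0*sin(83)
= 1.0 + 0.9925
= 1.9925


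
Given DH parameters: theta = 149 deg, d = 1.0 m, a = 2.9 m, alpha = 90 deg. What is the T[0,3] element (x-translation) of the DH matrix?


T[0,3] = a * cos(theta)
= 2.9 * cos(149 deg)
= 2.9 * -0.8572
= -2.4858


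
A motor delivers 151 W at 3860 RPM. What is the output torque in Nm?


omega = 3860 * 2*pi/60 = 404.2183 rad/s
tau = P / omega = 151 / 404.2183
= 0.3736 Nm


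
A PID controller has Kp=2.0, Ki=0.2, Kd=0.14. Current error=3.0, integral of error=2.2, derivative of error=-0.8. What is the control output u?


u = Kp*e + Ki*int(e) + Kd*de/dt
= 2.0*3.0 + 0.2*2.2 + 0.14*(-0.8)
= 6.0 + 0.44 + -0.112
= 6.328


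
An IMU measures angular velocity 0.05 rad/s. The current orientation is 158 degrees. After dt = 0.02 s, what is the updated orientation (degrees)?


delta_theta = w * dt = 0.05 * 0.02 = 0.001 rad
= 0.0573 deg
theta_new = 158 + 0.0573 = 158.0573 deg


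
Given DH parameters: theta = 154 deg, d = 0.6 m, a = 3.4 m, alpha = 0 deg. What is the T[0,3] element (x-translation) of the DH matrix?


T[0,3] = a * cos(theta)
= 3.4 * cos(154 deg)
= 3.4 * -0.8988
= -3.0559


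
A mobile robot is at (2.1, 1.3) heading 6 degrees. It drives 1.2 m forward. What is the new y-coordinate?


y_new = y0 + d*sin(theta)
= 1.3 + 1.2*sin(6)
= 1.3 + 0.1254
= 1.4254


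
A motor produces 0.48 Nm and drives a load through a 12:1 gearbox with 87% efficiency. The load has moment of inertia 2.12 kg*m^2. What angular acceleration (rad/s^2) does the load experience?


tau_out = tau_motor * N * eta
= 0.48 * 12 * 0.87 = 5.0112 Nm
alpha = tau_out / I = 5.0112 / 2.12
= 2.3638 rad/s^2


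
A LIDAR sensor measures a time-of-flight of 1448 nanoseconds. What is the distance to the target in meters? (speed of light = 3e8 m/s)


tof = 1448 ns = 1.448e-06 s
dist = c * tof / 2
= 3e8 * 1.448e-06 / 2
= 217.2 m


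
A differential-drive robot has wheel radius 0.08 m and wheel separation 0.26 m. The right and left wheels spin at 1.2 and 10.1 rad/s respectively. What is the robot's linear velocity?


vR = r*wR = 0.08*1.2 = 0.096 m/s
vL = r*wL = 0.08*10.1 = 0.808 m/s
v = (vR+vL)/2 = 0.452 m/s
omega = (vR-vL)/L = -2.7385 rad/s
linear velocity = 0.452 m/s


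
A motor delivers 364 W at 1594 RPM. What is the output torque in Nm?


omega = 1594 * 2*pi/60 = 166.9233 rad/s
tau = P / omega = 364 / 166.9233
= 2.1806 Nm


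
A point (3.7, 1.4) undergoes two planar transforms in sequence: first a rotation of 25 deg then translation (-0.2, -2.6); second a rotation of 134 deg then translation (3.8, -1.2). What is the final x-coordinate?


After transform 1:
x1 = cos(25)*3.7 - sin(25)*1.4 + -0.2 = 2.5617
y1 = sin(25)*3.7 + cos(25)*1.4 + -2.6 = 0.2325
After transform 2:
x2 = cos(134)*2.5617 - sin(134)*0.2325 + 3.8
= 1.8533


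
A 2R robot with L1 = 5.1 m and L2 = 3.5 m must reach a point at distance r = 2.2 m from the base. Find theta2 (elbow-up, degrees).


cos(theta2) = (r^2 - L1^2 - L2^2) / (2*L1*L2)
cos(theta2) = (4.84 - 26.01 - 12.25) / 35.7
cos(theta2) = -0.936134
theta2 = 159.4122 degrees


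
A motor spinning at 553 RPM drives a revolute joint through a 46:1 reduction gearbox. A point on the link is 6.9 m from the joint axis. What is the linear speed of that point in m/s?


omega_motor = 553 * 2*pi/60 = 57.91 rad/s
omega_joint = omega_motor / 46 = 1.2589 rad/s
v = omega_joint * r = 1.2589 * 6.9
= 8.6865 m/s


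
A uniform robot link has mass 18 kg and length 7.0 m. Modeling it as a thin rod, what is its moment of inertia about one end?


I = (1/3) * m * L^2
= (1/3) * 18 * 7.0^2
= 0.333333 * 18 * 49.0
= 294.0 kg*m^2


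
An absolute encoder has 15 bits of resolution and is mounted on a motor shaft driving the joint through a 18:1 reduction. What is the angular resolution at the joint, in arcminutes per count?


counts = 2^15 = 32768
effective counts at joint = 32768 * 18 = 589824
resolution = 360*60 / 589824
= 0.0366 arcmin/count


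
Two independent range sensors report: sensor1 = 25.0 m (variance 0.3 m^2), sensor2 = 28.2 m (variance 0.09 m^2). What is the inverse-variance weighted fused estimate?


w1 = (1/var1) / (1/var1 + 1/var2)
   = 3.3333 / (3.3333 + 11.1111) = 0.2308
w2 = 1 - w1 = 0.7692
fused = w1*s1 + w2*s2 = 5.7692 + 21.6923
= 27.4615 m


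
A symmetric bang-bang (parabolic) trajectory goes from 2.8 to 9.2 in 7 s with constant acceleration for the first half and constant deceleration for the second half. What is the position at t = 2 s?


Symmetric rest-to-rest: each phase covers (pf-p0)/2 in time T/2. 0.5*a*(T/2)^2 = (pf-p0)/2 => a = 4*(pf-p0)/T^2
a = 4*(9.2-2.8)/7^2 = 0.5224
t = 2 is in the acceleration phase (t <= T/2).
p = p0 + 0.5*a*t^2 = 2.8 + 0.5*0.5224*2^2
= 3.8449


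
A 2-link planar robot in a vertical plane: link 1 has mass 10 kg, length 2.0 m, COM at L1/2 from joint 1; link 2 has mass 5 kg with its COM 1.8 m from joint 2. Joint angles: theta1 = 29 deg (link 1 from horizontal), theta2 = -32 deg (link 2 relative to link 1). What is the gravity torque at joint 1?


Horizontal distance from joint 1 to link-1 COM:
  x_c1 = (L1/2)*cos(t1) = 1.0 * 0.8746 = 0.8746 m
Horizontal distance from joint 1 to link-2 COM:
  x_c2 = L1*cos(t1) + Lc2*cos(t1+t2)
       = 2.0*0.8746 + 1.8*0.9986 = 3.5468 m
tau1 = m1*g*x_c1 + m2*g*x_c2
     = 10*9.81*0.8746 + 5*9.81*3.5468
     = 85.8002 + 173.9692
     = 259.7694 Nm


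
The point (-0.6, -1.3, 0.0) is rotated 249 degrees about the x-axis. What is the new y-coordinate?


Rotation about x-axis: y' = y*cos(theta) - z*sin(theta)
= -1.3 * -0.3584 - 0.0 * -0.9336
= 0.4659


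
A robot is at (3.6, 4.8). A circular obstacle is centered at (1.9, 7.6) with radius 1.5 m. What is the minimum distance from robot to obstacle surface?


center_dist = sqrt((3.6-1.9)^2 + (4.8-7.6)^2)
= sqrt(2.89 + 7.84)
= 3.2757
min_dist = center_dist - radius = 3.2757 - 1.5 = 1.7757 m


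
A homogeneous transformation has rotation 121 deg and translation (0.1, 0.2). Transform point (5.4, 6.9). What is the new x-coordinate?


x' = cos(theta)*px - sin(theta)*py + tx
= -0.515*5.4 - 0.8572*6.9 + 0.1
= -8.5957


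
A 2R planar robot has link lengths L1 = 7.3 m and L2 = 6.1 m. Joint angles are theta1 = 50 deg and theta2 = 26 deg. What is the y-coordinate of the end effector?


Convert angles to radians: theta1 = 0.8727, theta2 = 0.4538
y = L1*sin(theta1) + L2*sin(theta1+theta2)
y = 5.5921 + 5.9188
y = 11.5109


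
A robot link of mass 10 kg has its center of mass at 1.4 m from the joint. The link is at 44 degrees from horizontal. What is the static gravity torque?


tau = m*g*L*cos(angle)
= 10 * 9.81 * 1.4 * cos(44 deg)
= 10 * 9.81 * 1.4 * 0.7193
= 98.7941 Nm
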